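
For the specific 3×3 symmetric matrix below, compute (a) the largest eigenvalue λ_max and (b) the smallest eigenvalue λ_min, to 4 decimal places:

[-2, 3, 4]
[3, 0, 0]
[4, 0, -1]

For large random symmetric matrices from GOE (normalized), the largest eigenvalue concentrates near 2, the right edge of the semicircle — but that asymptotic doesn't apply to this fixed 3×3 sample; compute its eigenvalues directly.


Since M is real symmetric, all three eigenvalues are real; they are the roots of det(λI − M) = λ³ − (tr M) λ² + s λ − det M, where s is the sum of the principal 2×2 minors.
tr M = -2 + 0 + (-1) = -3.
s = ((-2)·0 − 3²) + ((-2)·(-1) − 4²) + (0·(-1) − 0²) = -9 + (-14) + 0 = -23.
det M (expand along row 1) = (-2)·0 − 3·(-3) + 4·0 = 9.
Characteristic polynomial: λ³ + 3λ² − 23λ − 9 = 0.
Substitute λ = y + (tr M)/3 = y − 1.000000 to remove the quadratic term: y³ + p·y + q = 0 with p = s − (tr M)²/3 = -26.000000 and q = −2(tr M)³/27 + (tr M)·s/3 − det M = 16.000000.
Three real roots ⇒ use the trigonometric (Viète) form: r = 2√(−p/3) = 5.887841, φ = arccos(3q/(p·r)) = arccos(-0.313554) = 1.889729 rad.
y_k = r·cos(φ/3 − 2πk/3) for k = 0, 1, 2 gives y = 4.757850, 0.624764, -5.382614.
λ_k = y_k − 1.000000 gives λ = 3.7578, -0.3752, -6.3826 (check: the sum is -3.0000 = tr M).

Hence λ_max = 3.7578 and λ_min = -6.3826.


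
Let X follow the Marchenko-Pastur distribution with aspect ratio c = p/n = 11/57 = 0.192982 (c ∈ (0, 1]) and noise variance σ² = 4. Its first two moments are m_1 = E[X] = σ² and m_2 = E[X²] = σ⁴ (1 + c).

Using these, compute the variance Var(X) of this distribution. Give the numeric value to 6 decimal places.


m_1 = E[X] = σ² = 4, so m_1² = 16.
m_2 = E[X²] = σ⁴ (1 + c) = 16 · (1 + 0.192982) = 16 · 1.192982 = 19.087719.
(Note m_2 − m_1² simplifies to c · σ⁴ = 0.192982 · 16.)

Var(X) = m_2 − m_1² = 19.087719 − 16 = 3.087719.


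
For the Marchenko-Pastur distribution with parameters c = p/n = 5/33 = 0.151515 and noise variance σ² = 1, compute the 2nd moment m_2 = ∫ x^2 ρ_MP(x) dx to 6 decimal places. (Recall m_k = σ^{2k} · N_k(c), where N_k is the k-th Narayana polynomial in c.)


E[X²] = σ⁴ (1 + c) (second MP moment). With σ² = 1 (so σ⁴ = 1) and c = 5/33 = 0.151515: E[X²] = 1 · (1 + 0.151515) = 1 · 1.151515.

So E[X^2] = 1.151515.


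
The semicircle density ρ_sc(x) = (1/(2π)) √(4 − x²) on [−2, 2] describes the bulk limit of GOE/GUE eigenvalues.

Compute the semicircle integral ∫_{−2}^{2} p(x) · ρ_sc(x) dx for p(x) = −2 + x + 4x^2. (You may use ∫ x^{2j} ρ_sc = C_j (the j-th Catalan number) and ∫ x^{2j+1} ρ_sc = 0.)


Write p(x) = Σ a_i x^i, split into monomials and integrate each against ρ_sc separately.
Using ∫ x^{2j} ρ_sc = C_j = (1/(j+1)) C(2j, j) (Catalan numbers) and ∫ x^{2j+1} ρ_sc = 0 (odd monomials vanish by symmetry):
  i = 0 (even): a_0 · C_{0} = -2 · 1 = -2
  i = 1 (odd): ∫ x^1 ρ_sc = 0 (vanishes)
  i = 2 (even): a_2 · C_{1} = 4 · 1 = 4

Summing the contributions: ∫_{−2}^{2} p(x) ρ_sc(x) dx = (-2) + 4 = 2.


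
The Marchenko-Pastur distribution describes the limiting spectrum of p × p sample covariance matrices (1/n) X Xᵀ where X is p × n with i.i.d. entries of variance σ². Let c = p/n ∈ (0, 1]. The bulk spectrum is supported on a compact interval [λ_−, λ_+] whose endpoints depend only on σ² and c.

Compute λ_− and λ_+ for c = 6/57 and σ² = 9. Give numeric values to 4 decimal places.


c = 6/57 = 0.105263; √c = 0.324443.
λ_− = σ² (1 − √c)² = 9 · (1 − 0.324443)² = 9 · (0.675557)² = 4.107397.
λ_+ = σ² (1 + √c)² = 9 · (1 + 0.324443)² = 9 · (1.324443)² = 15.787340.

Rounded to 4 decimal places: λ_− ≈ 4.1074, λ_+ ≈ 15.7873.


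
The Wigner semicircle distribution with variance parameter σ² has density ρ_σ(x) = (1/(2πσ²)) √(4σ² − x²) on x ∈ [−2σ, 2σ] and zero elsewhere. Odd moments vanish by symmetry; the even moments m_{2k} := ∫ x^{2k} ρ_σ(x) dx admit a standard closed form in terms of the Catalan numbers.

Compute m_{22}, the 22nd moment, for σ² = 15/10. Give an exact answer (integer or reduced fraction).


By the scaled semicircle moment identity, m_{2k} = σ^{2k} · C_k with k = 11.
C_11 = (1/(k+1)) · C(2k, k) = (1/12) · C(22, 11) = (1/12) · 705432 = 58786.
σ^{2k} = (σ²)^k = (15/10)^11 = 177147/2048.

Therefore m_{22} = σ^{22} · C_11 = (177147/2048) · 58786 = 5206881771/1024.


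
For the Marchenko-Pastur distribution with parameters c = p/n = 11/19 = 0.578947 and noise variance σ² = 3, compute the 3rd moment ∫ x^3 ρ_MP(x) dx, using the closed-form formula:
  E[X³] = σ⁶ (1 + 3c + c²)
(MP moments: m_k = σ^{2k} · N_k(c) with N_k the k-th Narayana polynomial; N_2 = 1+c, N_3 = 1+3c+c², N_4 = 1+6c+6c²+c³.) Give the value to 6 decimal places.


E[X³] = σ⁶ (1 + 3c + c²) (third MP moment). With σ² = 3 (so σ⁶ = 27) and c = 11/19 = 0.578947: E[X³] = 27 · (1 + 3·0.578947 + (0.578947)²) = 27 · 3.072022.

So E[X^3] = 82.944598.


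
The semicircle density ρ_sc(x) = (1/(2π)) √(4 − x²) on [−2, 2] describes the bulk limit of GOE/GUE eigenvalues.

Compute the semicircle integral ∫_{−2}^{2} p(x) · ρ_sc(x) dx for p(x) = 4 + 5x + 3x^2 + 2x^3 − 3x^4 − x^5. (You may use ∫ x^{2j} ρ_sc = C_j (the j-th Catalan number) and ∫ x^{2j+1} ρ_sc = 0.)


Write p(x) = Σ a_i x^i, split into monomials and integrate each against ρ_sc separately.
Using ∫ x^{2j} ρ_sc = C_j = (1/(j+1)) C(2j, j) (Catalan numbers) and ∫ x^{2j+1} ρ_sc = 0 (odd monomials vanish by symmetry):
  i = 0 (even): a_0 · C_{0} = 4 · 1 = 4
  i = 1 (odd): ∫ x^1 ρ_sc = 0 (vanishes)
  i = 2 (even): a_2 · C_{1} = 3 · 1 = 3
  i = 3 (odd): ∫ x^3 ρ_sc = 0 (vanishes)
  i = 4 (even): a_4 · C_{2} = -3 · 2 = -6
  i = 5 (odd): ∫ x^5 ρ_sc = 0 (vanishes)

Summing the contributions: ∫_{−2}^{2} p(x) ρ_sc(x) dx = 4 + 3 + (-6) = 1.


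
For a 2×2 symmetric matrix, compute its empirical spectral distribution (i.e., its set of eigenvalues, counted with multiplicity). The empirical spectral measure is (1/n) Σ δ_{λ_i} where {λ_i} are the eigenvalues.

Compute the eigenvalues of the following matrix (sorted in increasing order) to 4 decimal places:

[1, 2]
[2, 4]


Since M is real symmetric, both eigenvalues are real; they are the roots of det(λI − M) = λ² − (tr M) λ + det M.
tr M = 1 + 4 = 5.
det M = 1·4 − 2² = 4 − 4 = 0.
Characteristic polynomial: λ² − 5λ = 0.
Discriminant Δ = (tr M)² − 4·det M = 25 − 0 = 25; √Δ = 5.000000.
λ = (tr M ± √Δ)/2 = (5 ± 5.000000)/2, giving (tr M − √Δ)/2 = 0.0000 and (tr M + √Δ)/2 = 5.0000.

Eigenvalues sorted in increasing order: [0.0000, 5.0000].


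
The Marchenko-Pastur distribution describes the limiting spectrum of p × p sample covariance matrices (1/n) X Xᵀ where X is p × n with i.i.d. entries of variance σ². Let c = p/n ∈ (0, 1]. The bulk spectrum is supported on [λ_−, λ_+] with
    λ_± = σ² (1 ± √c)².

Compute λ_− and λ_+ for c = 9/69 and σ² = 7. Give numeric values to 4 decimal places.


c = 9/69 = 0.130435; √c = 0.361158.
λ_− = σ² (1 − √c)² = 7 · (1 − 0.361158)² = 7 · (0.638842)² = 2.856838.
λ_+ = σ² (1 + √c)² = 7 · (1 + 0.361158)² = 7 · (1.361158)² = 12.969249.

Rounded to 4 decimal places: λ_− ≈ 2.8568, λ_+ ≈ 12.9692.


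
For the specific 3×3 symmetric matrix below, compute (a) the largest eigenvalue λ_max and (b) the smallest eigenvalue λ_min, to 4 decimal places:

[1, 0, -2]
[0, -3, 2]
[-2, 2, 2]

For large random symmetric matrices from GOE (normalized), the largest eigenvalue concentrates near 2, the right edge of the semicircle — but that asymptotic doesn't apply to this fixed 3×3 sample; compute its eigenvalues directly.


Since M is real symmetric, all three eigenvalues are real; they are the roots of det(λI − M) = λ³ − (tr M) λ² + s λ − det M, where s is the sum of the principal 2×2 minors.
tr M = 1 + (-3) + 2 = 0.
s = (1·(-3) − 0²) + (1·2 − (-2)²) + ((-3)·2 − 2²) = -3 + (-2) + (-10) = -15.
det M (expand along row 1) = 1·(-10) − 0·4 + (-2)·(-6) = 2.
Characteristic polynomial: λ³ − 15λ − 2 = 0.
Substitute λ = y + (tr M)/3 = y + 0.000000 to remove the quadratic term: y³ + p·y + q = 0 with p = s − (tr M)²/3 = -15.000000 and q = −2(tr M)³/27 + (tr M)·s/3 − det M = -2.000000.
Three real roots ⇒ use the trigonometric (Viète) form: r = 2√(−p/3) = 4.472136, φ = arccos(3q/(p·r)) = arccos(0.089443) = 1.481234 rad.
y_k = r·cos(φ/3 − 2πk/3) for k = 0, 1, 2 gives y = 3.938003, -0.133492, -3.804512.
λ_k = y_k + 0.000000 gives λ = 3.9380, -0.1335, -3.8045 (check: the sum is 0.0000 = tr M).

Hence λ_max = 3.9380 and λ_min = -3.8045.


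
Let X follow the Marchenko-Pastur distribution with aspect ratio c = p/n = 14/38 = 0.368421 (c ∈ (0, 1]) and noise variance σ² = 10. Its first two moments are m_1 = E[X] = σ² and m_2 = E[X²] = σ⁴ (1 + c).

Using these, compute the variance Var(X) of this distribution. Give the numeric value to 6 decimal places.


m_1 = E[X] = σ² = 10, so m_1² = 100.
m_2 = E[X²] = σ⁴ (1 + c) = 100 · (1 + 0.368421) = 100 · 1.368421 = 136.842105.
(Note m_2 − m_1² simplifies to c · σ⁴ = 0.368421 · 100.)

Var(X) = m_2 − m_1² = 136.842105 − 100 = 36.842105.


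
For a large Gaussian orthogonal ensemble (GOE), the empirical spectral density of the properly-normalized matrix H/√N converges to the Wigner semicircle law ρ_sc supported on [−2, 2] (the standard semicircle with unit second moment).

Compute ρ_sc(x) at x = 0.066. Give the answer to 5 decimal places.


ρ_sc(x) = (1/(2π)) √(4 − x²). With x = 0.066:
  4 − x² = 4 − (0.066)² = 4 − 0.004356 = 3.995644.
  √(4 − x²) = 1.998911.
  1/(2π) = 0.159155.
  ρ_sc(0.066) = 0.159155 · 1.998911 = 0.318137.

Rounded to 5 decimal places: ρ_sc(0.066) ≈ 0.31814.


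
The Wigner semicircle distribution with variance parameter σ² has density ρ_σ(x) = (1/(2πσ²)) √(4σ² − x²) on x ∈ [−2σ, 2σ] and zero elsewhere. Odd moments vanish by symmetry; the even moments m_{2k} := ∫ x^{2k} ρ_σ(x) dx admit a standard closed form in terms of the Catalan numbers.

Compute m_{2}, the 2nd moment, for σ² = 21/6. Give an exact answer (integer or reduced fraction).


By the scaled semicircle moment identity, m_{2k} = σ^{2k} · C_k with k = 1.
C_1 = (1/(k+1)) · C(2k, k) = (1/2) · C(2, 1) = (1/2) · 2 = 1.
σ^{2k} = (σ²)^k = (21/6)^1 = 7/2.

Therefore m_{2} = σ^{2} · C_1 = (7/2) · 1 = 7/2.


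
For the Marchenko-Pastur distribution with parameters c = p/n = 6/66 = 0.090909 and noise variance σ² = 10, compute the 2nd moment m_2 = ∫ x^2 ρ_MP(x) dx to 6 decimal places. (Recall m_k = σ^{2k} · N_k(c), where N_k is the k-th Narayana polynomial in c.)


E[X²] = σ⁴ (1 + c) (second MP moment). With σ² = 10 (so σ⁴ = 100) and c = 6/66 = 0.090909: E[X²] = 100 · (1 + 0.090909) = 100 · 1.090909.

So E[X^2] = 109.090909.


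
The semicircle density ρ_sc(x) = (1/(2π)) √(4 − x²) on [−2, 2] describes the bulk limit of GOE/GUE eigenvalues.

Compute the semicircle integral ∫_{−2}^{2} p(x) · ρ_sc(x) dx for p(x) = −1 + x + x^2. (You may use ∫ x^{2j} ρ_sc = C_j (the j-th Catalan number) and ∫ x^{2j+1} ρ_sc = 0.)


Write p(x) = Σ a_i x^i, split into monomials and integrate each against ρ_sc separately.
Using ∫ x^{2j} ρ_sc = C_j = (1/(j+1)) C(2j, j) (Catalan numbers) and ∫ x^{2j+1} ρ_sc = 0 (odd monomials vanish by symmetry):
  i = 0 (even): a_0 · C_{0} = -1 · 1 = -1
  i = 1 (odd): ∫ x^1 ρ_sc = 0 (vanishes)
  i = 2 (even): a_2 · C_{1} = 1 · 1 = 1

Summing the contributions: ∫_{−2}^{2} p(x) ρ_sc(x) dx = (-1) + 1 = 0.


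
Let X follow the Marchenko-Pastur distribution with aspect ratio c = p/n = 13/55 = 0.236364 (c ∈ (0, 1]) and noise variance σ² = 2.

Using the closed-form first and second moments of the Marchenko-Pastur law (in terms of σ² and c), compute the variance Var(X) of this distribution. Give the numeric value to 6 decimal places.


Recall the MP moments m_1 = E[X] = σ² and m_2 = E[X²] = σ⁴ (1 + c).
m_1 = E[X] = σ² = 2, so m_1² = 4.
m_2 = E[X²] = σ⁴ (1 + c) = 4 · (1 + 0.236364) = 4 · 1.236364 = 4.945455.
(Note m_2 − m_1² simplifies to c · σ⁴ = 0.236364 · 4.)

Var(X) = m_2 − m_1² = 4.945455 − 4 = 0.945455.


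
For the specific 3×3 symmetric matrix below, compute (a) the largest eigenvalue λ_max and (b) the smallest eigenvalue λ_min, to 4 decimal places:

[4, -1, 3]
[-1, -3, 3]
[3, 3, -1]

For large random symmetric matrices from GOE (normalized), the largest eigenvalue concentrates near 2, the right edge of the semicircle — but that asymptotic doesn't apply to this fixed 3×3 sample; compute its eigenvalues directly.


Since M is real symmetric, all three eigenvalues are real; they are the roots of det(λI − M) = λ³ − (tr M) λ² + s λ − det M, where s is the sum of the principal 2×2 minors.
tr M = 4 + (-3) + (-1) = 0.
s = (4·(-3) − (-1)²) + (4·(-1) − 3²) + ((-3)·(-1) − 3²) = -13 + (-13) + (-6) = -32.
det M (expand along row 1) = 4·(-6) − (-1)·(-8) + 3·6 = -14.
Characteristic polynomial: λ³ − 32λ + 14 = 0.
Substitute λ = y + (tr M)/3 = y + 0.000000 to remove the quadratic term: y³ + p·y + q = 0 with p = s − (tr M)²/3 = -32.000000 and q = −2(tr M)³/27 + (tr M)·s/3 − det M = 14.000000.
Three real roots ⇒ use the trigonometric (Viète) form: r = 2√(−p/3) = 6.531973, φ = arccos(3q/(p·r)) = arccos(-0.200935) = 1.773108 rad.
y_k = r·cos(φ/3 − 2πk/3) for k = 0, 1, 2 gives y = 5.423914, 0.440165, -5.864079.
λ_k = y_k + 0.000000 gives λ = 5.4239, 0.4402, -5.8641 (check: the sum is 0.0000 = tr M).

Hence λ_max = 5.4239 and λ_min = -5.8641.


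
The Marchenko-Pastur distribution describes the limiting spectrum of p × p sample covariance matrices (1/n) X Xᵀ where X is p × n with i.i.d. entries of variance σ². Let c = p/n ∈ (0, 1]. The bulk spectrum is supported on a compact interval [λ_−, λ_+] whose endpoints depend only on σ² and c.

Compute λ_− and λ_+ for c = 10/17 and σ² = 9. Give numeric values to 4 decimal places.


c = 10/17 = 0.588235; √c = 0.766965.
λ_− = σ² (1 − √c)² = 9 · (1 − 0.766965)² = 9 · (0.233035)² = 0.488748.
λ_+ = σ² (1 + √c)² = 9 · (1 + 0.766965)² = 9 · (1.766965)² = 28.099487.

Rounded to 4 decimal places: λ_− ≈ 0.4887, λ_+ ≈ 28.0995.


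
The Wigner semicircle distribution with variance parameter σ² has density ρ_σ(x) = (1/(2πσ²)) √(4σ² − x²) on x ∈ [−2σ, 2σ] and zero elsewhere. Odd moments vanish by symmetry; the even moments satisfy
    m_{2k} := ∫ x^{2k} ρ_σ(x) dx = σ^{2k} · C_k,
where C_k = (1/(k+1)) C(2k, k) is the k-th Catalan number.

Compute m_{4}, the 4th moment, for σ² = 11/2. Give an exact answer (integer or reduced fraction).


By the scaled semicircle moment identity, m_{2k} = σ^{2k} · C_k with k = 2.
C_2 = (1/(k+1)) · C(2k, k) = (1/3) · C(4, 2) = (1/3) · 6 = 2.
σ^{2k} = (σ²)^k = (11/2)^2 = 121/4.

Therefore m_{4} = σ^{4} · C_2 = (121/4) · 2 = 121/2.


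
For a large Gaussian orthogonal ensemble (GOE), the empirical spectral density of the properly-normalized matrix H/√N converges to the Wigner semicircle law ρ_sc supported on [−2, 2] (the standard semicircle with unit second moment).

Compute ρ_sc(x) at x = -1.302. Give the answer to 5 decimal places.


ρ_sc(x) = (1/(2π)) √(4 − x²). With x = -1.302:
  4 − x² = 4 − (-1.302)² = 4 − 1.695204 = 2.304796.
  √(4 − x²) = 1.518155.
  1/(2π) = 0.159155.
  ρ_sc(-1.302) = 0.159155 · 1.518155 = 0.241622.

Rounded to 5 decimal places: ρ_sc(-1.302) ≈ 0.24162.


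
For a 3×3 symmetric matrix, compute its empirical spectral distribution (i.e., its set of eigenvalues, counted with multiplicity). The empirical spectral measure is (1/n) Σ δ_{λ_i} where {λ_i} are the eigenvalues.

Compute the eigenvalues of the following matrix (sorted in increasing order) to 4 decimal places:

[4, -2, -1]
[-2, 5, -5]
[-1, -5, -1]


Since M is real symmetric, all three eigenvalues are real; they are the roots of det(λI − M) = λ³ − (tr M) λ² + s λ − det M, where s is the sum of the principal 2×2 minors.
tr M = 4 + 5 + (-1) = 8.
s = (4·5 − (-2)²) + (4·(-1) − (-1)²) + (5·(-1) − (-5)²) = 16 + (-5) + (-30) = -19.
det M (expand along row 1) = 4·(-30) − (-2)·(-3) + (-1)·15 = -141.
Characteristic polynomial: λ³ − 8λ² − 19λ + 141 = 0.
Substitute λ = y + (tr M)/3 = y + 2.666667 to remove the quadratic term: y³ + p·y + q = 0 with p = s − (tr M)²/3 = -40.333333 and q = −2(tr M)³/27 + (tr M)·s/3 − det M = 52.407407.
Three real roots ⇒ use the trigonometric (Viète) form: r = 2√(−p/3) = 7.333333, φ = arccos(3q/(p·r)) = arccos(-0.531555) = 2.131232 rad.
y_k = r·cos(φ/3 − 2πk/3) for k = 0, 1, 2 gives y = 5.559357, 1.361999, -6.921356.
λ_k = y_k + 2.666667 gives λ = 8.2260, 4.0287, -4.2547 (check: the sum is 8.0000 = tr M).

Eigenvalues sorted in increasing order: [-4.2547, 4.0287, 8.2260].


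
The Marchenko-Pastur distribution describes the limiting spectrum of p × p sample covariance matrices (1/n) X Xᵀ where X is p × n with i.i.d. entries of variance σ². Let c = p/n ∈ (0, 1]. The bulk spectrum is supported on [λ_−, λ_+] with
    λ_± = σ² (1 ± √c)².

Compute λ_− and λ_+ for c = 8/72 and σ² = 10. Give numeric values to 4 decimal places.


c = 8/72 = 0.111111; √c = 0.333333.
λ_− = σ² (1 − √c)² = 10 · (1 − 0.333333)² = 10 · (0.666667)² = 4.444444.
λ_+ = σ² (1 + √c)² = 10 · (1 + 0.333333)² = 10 · (1.333333)² = 17.777778.

Rounded to 4 decimal places: λ_− ≈ 4.4444, λ_+ ≈ 17.7778.


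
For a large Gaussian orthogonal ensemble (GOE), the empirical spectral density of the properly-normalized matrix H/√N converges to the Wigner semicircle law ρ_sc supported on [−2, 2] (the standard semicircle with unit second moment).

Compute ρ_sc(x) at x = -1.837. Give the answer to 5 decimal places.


ρ_sc(x) = (1/(2π)) √(4 − x²). With x = -1.837:
  4 − x² = 4 − (-1.837)² = 4 − 3.374569 = 0.625431.
  √(4 − x²) = 0.790842.
  1/(2π) = 0.159155.
  ρ_sc(-1.837) = 0.159155 · 0.790842 = 0.125866.

Rounded to 5 decimal places: ρ_sc(-1.837) ≈ 0.12587.


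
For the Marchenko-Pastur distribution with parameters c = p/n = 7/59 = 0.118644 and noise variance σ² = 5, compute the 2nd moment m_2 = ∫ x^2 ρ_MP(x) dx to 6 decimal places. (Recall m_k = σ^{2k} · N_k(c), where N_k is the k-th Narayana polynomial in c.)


E[X²] = σ⁴ (1 + c) (second MP moment). With σ² = 5 (so σ⁴ = 25) and c = 7/59 = 0.118644: E[X²] = 25 · (1 + 0.118644) = 25 · 1.118644.

So E[X^2] = 27.966102.


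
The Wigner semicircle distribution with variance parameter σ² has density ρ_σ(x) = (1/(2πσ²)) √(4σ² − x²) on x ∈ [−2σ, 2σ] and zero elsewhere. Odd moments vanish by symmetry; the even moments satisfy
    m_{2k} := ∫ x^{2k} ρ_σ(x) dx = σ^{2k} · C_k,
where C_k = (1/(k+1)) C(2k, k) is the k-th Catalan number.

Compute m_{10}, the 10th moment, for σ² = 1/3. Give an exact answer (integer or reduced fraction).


By the scaled semicircle moment identity, m_{2k} = σ^{2k} · C_k with k = 5.
C_5 = (1/(k+1)) · C(2k, k) = (1/6) · C(10, 5) = (1/6) · 252 = 42.
σ^{2k} = (σ²)^k = (1/3)^5 = 1/243.

Therefore m_{10} = σ^{10} · C_5 = (1/243) · 42 = 14/81.


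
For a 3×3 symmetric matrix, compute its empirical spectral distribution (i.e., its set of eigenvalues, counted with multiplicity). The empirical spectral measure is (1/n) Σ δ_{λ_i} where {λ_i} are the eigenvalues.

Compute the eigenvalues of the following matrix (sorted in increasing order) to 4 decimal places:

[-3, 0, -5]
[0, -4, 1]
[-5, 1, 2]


Since M is real symmetric, all three eigenvalues are real; they are the roots of det(λI − M) = λ³ − (tr M) λ² + s λ − det M, where s is the sum of the principal 2×2 minors.
tr M = -3 + (-4) + 2 = -5.
s = ((-3)·(-4) − 0²) + ((-3)·2 − (-5)²) + ((-4)·2 − 1²) = 12 + (-31) + (-9) = -28.
det M (expand along row 1) = (-3)·(-9) − 0·5 + (-5)·(-20) = 127.
Characteristic polynomial: λ³ + 5λ² − 28λ − 127 = 0.
Substitute λ = y + (tr M)/3 = y − 1.666667 to remove the quadratic term: y³ + p·y + q = 0 with p = s − (tr M)²/3 = -36.333333 and q = −2(tr M)³/27 + (tr M)·s/3 − det M = -71.074074.
Three real roots ⇒ use the trigonometric (Viète) form: r = 2√(−p/3) = 6.960204, φ = arccos(3q/(p·r)) = arccos(0.843151) = 0.567680 rad.
y_k = r·cos(φ/3 − 2πk/3) for k = 0, 1, 2 gives y = 6.835965, -2.284173, -4.551791.
λ_k = y_k − 1.666667 gives λ = 5.1693, -3.9508, -6.2185 (check: the sum is -5.0000 = tr M).

Eigenvalues sorted in increasing order: [-6.2185, -3.9508, 5.1693].


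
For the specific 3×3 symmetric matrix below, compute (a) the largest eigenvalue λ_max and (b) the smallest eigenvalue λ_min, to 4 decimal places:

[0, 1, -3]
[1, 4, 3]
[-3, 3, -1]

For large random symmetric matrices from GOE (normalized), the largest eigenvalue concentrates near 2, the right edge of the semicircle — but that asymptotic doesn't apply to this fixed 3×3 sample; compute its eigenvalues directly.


Since M is real symmetric, all three eigenvalues are real; they are the roots of det(λI − M) = λ³ − (tr M) λ² + s λ − det M, where s is the sum of the principal 2×2 minors.
tr M = 0 + 4 + (-1) = 3.
s = (0·4 − 1²) + (0·(-1) − (-3)²) + (4·(-1) − 3²) = -1 + (-9) + (-13) = -23.
det M (expand along row 1) = 0·(-13) − 1·8 + (-3)·15 = -53.
Characteristic polynomial: λ³ − 3λ² − 23λ + 53 = 0.
Substitute λ = y + (tr M)/3 = y + 1.000000 to remove the quadratic term: y³ + p·y + q = 0 with p = s − (tr M)²/3 = -26.000000 and q = −2(tr M)³/27 + (tr M)·s/3 − det M = 28.000000.
Three real roots ⇒ use the trigonometric (Viète) form: r = 2√(−p/3) = 5.887841, φ = arccos(3q/(p·r)) = arccos(-0.548719) = 2.151627 rad.
y_k = r·cos(φ/3 − 2πk/3) for k = 0, 1, 2 gives y = 4.437330, 1.132838, -5.570169.
λ_k = y_k + 1.000000 gives λ = 5.4373, 2.1328, -4.5702 (check: the sum is 3.0000 = tr M).

Hence λ_max = 5.4373 and λ_min = -4.5702.


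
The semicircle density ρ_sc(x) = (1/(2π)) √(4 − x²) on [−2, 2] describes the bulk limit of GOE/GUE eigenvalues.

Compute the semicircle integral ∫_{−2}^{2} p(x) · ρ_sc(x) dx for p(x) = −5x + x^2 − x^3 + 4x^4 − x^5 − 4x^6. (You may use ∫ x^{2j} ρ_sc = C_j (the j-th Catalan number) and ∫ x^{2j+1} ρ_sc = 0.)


Write p(x) = Σ a_i x^i, split into monomials and integrate each against ρ_sc separately.
Using ∫ x^{2j} ρ_sc = C_j = (1/(j+1)) C(2j, j) (Catalan numbers) and ∫ x^{2j+1} ρ_sc = 0 (odd monomials vanish by symmetry):
  i = 1 (odd): ∫ x^1 ρ_sc = 0 (vanishes)
  i = 2 (even): a_2 · C_{1} = 1 · 1 = 1
  i = 3 (odd): ∫ x^3 ρ_sc = 0 (vanishes)
  i = 4 (even): a_4 · C_{2} = 4 · 2 = 8
  i = 5 (odd): ∫ x^5 ρ_sc = 0 (vanishes)
  i = 6 (even): a_6 · C_{3} = -4 · 5 = -20

Summing the contributions: ∫_{−2}^{2} p(x) ρ_sc(x) dx = 1 + 8 + (-20) = -11.


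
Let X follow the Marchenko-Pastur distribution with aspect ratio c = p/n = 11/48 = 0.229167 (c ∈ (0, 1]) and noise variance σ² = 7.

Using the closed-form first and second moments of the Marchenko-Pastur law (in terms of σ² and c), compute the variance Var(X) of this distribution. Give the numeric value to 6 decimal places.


Recall the MP moments m_1 = E[X] = σ² and m_2 = E[X²] = σ⁴ (1 + c).
m_1 = E[X] = σ² = 7, so m_1² = 49.
m_2 = E[X²] = σ⁴ (1 + c) = 49 · (1 + 0.229167) = 49 · 1.229167 = 60.229167.
(Note m_2 − m_1² simplifies to c · σ⁴ = 0.229167 · 49.)

Var(X) = m_2 − m_1² = 60.229167 − 49 = 11.229167.


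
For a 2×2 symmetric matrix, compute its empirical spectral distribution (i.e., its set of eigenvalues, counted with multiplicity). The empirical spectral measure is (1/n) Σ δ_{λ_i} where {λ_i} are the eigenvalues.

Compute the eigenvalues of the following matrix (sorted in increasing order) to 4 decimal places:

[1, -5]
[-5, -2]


Since M is real symmetric, both eigenvalues are real; they are the roots of det(λI − M) = λ² − (tr M) λ + det M.
tr M = 1 + (-2) = -1.
det M = 1·(-2) − (-5)² = -2 − 25 = -27.
Characteristic polynomial: λ² + λ − 27 = 0.
Discriminant Δ = (tr M)² − 4·det M = 1 − (-108) = 109; √Δ = 10.440307.
λ = (tr M ± √Δ)/2 = (-1 ± 10.440307)/2, giving (tr M − √Δ)/2 = -5.7202 and (tr M + √Δ)/2 = 4.7202.

Eigenvalues sorted in increasing order: [-5.7202, 4.7202].


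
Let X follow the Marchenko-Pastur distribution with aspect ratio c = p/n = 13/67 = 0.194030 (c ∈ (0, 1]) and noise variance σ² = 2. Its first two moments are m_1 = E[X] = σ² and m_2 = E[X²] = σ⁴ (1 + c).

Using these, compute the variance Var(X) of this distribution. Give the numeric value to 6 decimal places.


m_1 = E[X] = σ² = 2, so m_1² = 4.
m_2 = E[X²] = σ⁴ (1 + c) = 4 · (1 + 0.194030) = 4 · 1.194030 = 4.776119.
(Note m_2 − m_1² simplifies to c · σ⁴ = 0.194030 · 4.)

Var(X) = m_2 − m_1² = 4.776119 − 4 = 0.776119.


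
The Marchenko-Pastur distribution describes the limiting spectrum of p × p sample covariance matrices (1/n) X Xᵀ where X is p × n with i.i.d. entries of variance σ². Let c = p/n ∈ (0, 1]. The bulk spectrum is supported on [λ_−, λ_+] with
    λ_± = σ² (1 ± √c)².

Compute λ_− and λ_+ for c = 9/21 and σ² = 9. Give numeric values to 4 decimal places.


c = 9/21 = 0.428571; √c = 0.654654.
λ_− = σ² (1 − √c)² = 9 · (1 − 0.654654)² = 9 · (0.345346)² = 1.073377.
λ_+ = σ² (1 + √c)² = 9 · (1 + 0.654654)² = 9 · (1.654654)² = 24.640909.

Rounded to 4 decimal places: λ_− ≈ 1.0734, λ_+ ≈ 24.6409.


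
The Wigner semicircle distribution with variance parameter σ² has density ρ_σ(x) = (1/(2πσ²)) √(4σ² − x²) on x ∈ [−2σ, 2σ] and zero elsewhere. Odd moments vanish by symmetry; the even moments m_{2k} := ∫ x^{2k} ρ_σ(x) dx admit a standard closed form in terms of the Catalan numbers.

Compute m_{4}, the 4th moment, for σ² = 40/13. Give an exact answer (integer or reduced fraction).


By the scaled semicircle moment identity, m_{2k} = σ^{2k} · C_k with k = 2.
C_2 = (1/(k+1)) · C(2k, k) = (1/3) · C(4, 2) = (1/3) · 6 = 2.
σ^{2k} = (σ²)^k = (40/13)^2 = 1600/169.

Therefore m_{4} = σ^{4} · C_2 = (1600/169) · 2 = 3200/169.


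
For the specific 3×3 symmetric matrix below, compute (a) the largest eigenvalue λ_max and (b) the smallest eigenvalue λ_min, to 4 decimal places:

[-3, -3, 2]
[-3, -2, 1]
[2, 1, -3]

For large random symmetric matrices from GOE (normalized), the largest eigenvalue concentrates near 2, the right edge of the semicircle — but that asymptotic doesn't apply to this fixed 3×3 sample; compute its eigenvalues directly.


Since M is real symmetric, all three eigenvalues are real; they are the roots of det(λI − M) = λ³ − (tr M) λ² + s λ − det M, where s is the sum of the principal 2×2 minors.
tr M = -3 + (-2) + (-3) = -8.
s = ((-3)·(-2) − (-3)²) + ((-3)·(-3) − 2²) + ((-2)·(-3) − 1²) = -3 + 5 + 5 = 7.
det M (expand along row 1) = (-3)·5 − (-3)·7 + 2·1 = 8.
Characteristic polynomial: λ³ + 8λ² + 7λ − 8 = 0.
Substitute λ = y + (tr M)/3 = y − 2.666667 to remove the quadratic term: y³ + p·y + q = 0 with p = s − (tr M)²/3 = -14.333333 and q = −2(tr M)³/27 + (tr M)·s/3 − det M = 11.259259.
Three real roots ⇒ use the trigonometric (Viète) form: r = 2√(−p/3) = 4.371626, φ = arccos(3q/(p·r)) = arccos(-0.539065) = 2.140123 rad.
y_k = r·cos(φ/3 − 2πk/3) for k = 0, 1, 2 gives y = 3.305640, 0.824656, -4.130297.
λ_k = y_k − 2.666667 gives λ = 0.6390, -1.8420, -6.7970 (check: the sum is -8.0000 = tr M).

Hence λ_max = 0.6390 and λ_min = -6.7970.


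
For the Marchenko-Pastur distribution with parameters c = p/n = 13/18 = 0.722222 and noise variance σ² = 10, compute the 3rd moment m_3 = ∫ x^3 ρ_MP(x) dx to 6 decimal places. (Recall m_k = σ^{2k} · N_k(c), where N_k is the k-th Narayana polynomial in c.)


E[X³] = σ⁶ (1 + 3c + c²) (third MP moment). With σ² = 10 (so σ⁶ = 1000) and c = 13/18 = 0.722222: E[X³] = 1000 · (1 + 3·0.722222 + (0.722222)²) = 1000 · 3.688272.

So E[X^3] = 3688.271605.


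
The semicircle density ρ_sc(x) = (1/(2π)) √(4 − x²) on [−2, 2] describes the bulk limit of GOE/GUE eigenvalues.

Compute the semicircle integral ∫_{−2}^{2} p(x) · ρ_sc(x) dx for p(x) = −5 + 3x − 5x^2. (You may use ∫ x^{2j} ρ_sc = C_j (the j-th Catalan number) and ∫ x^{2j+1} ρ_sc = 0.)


Write p(x) = Σ a_i x^i, split into monomials and integrate each against ρ_sc separately.
Using ∫ x^{2j} ρ_sc = C_j = (1/(j+1)) C(2j, j) (Catalan numbers) and ∫ x^{2j+1} ρ_sc = 0 (odd monomials vanish by symmetry):
  i = 0 (even): a_0 · C_{0} = -5 · 1 = -5
  i = 1 (odd): ∫ x^1 ρ_sc = 0 (vanishes)
  i = 2 (even): a_2 · C_{1} = -5 · 1 = -5

Summing the contributions: ∫_{−2}^{2} p(x) ρ_sc(x) dx = (-5) + (-5) = -10.


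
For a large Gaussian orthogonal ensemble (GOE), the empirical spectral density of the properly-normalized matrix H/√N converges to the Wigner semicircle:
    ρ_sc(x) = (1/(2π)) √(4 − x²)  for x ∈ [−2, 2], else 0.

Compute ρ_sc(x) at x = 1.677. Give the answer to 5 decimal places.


ρ_sc(x) = (1/(2π)) √(4 − x²). With x = 1.677:
  4 − x² = 4 − (1.677)² = 4 − 2.812329 = 1.187671.
  √(4 − x²) = 1.089803.
  1/(2π) = 0.159155.
  ρ_sc(1.677) = 0.159155 · 1.089803 = 0.173448.

Rounded to 5 decimal places: ρ_sc(1.677) ≈ 0.17345.


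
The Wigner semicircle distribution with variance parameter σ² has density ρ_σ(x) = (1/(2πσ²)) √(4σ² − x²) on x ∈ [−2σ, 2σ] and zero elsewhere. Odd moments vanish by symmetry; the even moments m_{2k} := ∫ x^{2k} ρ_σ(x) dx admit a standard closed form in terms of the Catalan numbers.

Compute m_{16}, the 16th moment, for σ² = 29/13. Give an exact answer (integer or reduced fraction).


By the scaled semicircle moment identity, m_{2k} = σ^{2k} · C_k with k = 8.
C_8 = (1/(k+1)) · C(2k, k) = (1/9) · C(16, 8) = (1/9) · 12870 = 1430.
σ^{2k} = (σ²)^k = (29/13)^8 = 500246412961/815730721.

Therefore m_{16} = σ^{16} · C_8 = (500246412961/815730721) · 1430 = 55027105425710/62748517.


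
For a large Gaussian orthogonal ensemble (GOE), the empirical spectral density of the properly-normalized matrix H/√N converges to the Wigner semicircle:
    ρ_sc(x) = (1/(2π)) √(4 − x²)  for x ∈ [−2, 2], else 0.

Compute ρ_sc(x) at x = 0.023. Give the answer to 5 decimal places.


ρ_sc(x) = (1/(2π)) √(4 − x²). With x = 0.023:
  4 − x² = 4 − (0.023)² = 4 − 0.000529 = 3.999471.
  √(4 − x²) = 1.999868.
  1/(2π) = 0.159155.
  ρ_sc(0.023) = 0.159155 · 1.999868 = 0.318289.

Rounded to 5 decimal places: ρ_sc(0.023) ≈ 0.31829.


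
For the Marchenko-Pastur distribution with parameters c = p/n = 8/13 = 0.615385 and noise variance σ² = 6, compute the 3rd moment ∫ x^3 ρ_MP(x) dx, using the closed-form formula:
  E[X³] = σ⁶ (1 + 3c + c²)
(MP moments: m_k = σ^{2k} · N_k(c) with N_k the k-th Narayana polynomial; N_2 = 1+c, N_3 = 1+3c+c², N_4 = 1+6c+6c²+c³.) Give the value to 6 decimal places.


E[X³] = σ⁶ (1 + 3c + c²) (third MP moment). With σ² = 6 (so σ⁶ = 216) and c = 8/13 = 0.615385: E[X³] = 216 · (1 + 3·0.615385 + (0.615385)²) = 216 · 3.224852.

So E[X^3] = 696.568047.


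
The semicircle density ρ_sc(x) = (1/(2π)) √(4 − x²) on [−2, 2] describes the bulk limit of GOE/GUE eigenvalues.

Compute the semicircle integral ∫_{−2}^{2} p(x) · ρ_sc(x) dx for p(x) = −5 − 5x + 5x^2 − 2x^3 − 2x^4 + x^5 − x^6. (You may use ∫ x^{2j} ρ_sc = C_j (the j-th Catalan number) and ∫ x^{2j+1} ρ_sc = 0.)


Write p(x) = Σ a_i x^i, split into monomials and integrate each against ρ_sc separately.
Using ∫ x^{2j} ρ_sc = C_j = (1/(j+1)) C(2j, j) (Catalan numbers) and ∫ x^{2j+1} ρ_sc = 0 (odd monomials vanish by symmetry):
  i = 0 (even): a_0 · C_{0} = -5 · 1 = -5
  i = 1 (odd): ∫ x^1 ρ_sc = 0 (vanishes)
  i = 2 (even): a_2 · C_{1} = 5 · 1 = 5
  i = 3 (odd): ∫ x^3 ρ_sc = 0 (vanishes)
  i = 4 (even): a_4 · C_{2} = -2 · 2 = -4
  i = 5 (odd): ∫ x^5 ρ_sc = 0 (vanishes)
  i = 6 (even): a_6 · C_{3} = -1 · 5 = -5

Summing the contributions: ∫_{−2}^{2} p(x) ρ_sc(x) dx = (-5) + 5 + (-4) + (-5) = -9.


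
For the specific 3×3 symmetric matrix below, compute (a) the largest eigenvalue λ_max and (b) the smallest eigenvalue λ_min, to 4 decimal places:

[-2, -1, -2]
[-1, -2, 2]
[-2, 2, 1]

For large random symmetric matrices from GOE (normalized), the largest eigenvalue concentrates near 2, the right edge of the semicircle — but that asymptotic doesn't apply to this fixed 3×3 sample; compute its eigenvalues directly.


Since M is real symmetric, all three eigenvalues are real; they are the roots of det(λI − M) = λ³ − (tr M) λ² + s λ − det M, where s is the sum of the principal 2×2 minors.
tr M = -2 + (-2) + 1 = -3.
s = ((-2)·(-2) − (-1)²) + ((-2)·1 − (-2)²) + ((-2)·1 − 2²) = 3 + (-6) + (-6) = -9.
det M (expand along row 1) = (-2)·(-6) − (-1)·3 + (-2)·(-6) = 27.
Characteristic polynomial: λ³ + 3λ² − 9λ − 27 = 0.
Substitute λ = y + (tr M)/3 = y − 1.000000 to remove the quadratic term: y³ + p·y + q = 0 with p = s − (tr M)²/3 = -12.000000 and q = −2(tr M)³/27 + (tr M)·s/3 − det M = -16.000000.
Three real roots ⇒ use the trigonometric (Viète) form: r = 2√(−p/3) = 4.000000, φ = arccos(3q/(p·r)) = arccos(1.000000) = 0.000000 rad.
y_k = r·cos(φ/3 − 2πk/3) for k = 0, 1, 2 gives y = 4.000000, -2.000000, -2.000000.
λ_k = y_k − 1.000000 gives λ = 3.0000, -3.0000, -3.0000 (check: the sum is -3.0000 = tr M).

Hence λ_max = 3.0000 and λ_min = -3.0000.


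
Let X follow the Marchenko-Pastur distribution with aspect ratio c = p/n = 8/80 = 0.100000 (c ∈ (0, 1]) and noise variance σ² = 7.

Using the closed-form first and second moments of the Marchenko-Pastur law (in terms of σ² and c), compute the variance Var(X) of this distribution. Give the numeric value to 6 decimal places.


Recall the MP moments m_1 = E[X] = σ² and m_2 = E[X²] = σ⁴ (1 + c).
m_1 = E[X] = σ² = 7, so m_1² = 49.
m_2 = E[X²] = σ⁴ (1 + c) = 49 · (1 + 0.100000) = 49 · 1.100000 = 53.900000.
(Note m_2 − m_1² simplifies to c · σ⁴ = 0.100000 · 49.)

Var(X) = m_2 − m_1² = 53.900000 − 49 = 4.900000.


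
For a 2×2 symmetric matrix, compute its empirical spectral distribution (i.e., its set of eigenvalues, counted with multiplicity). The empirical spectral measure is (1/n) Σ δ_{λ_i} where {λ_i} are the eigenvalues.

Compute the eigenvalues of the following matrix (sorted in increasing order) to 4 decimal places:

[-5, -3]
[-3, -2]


Since M is real symmetric, both eigenvalues are real; they are the roots of det(λI − M) = λ² − (tr M) λ + det M.
tr M = -5 + (-2) = -7.
det M = (-5)·(-2) − (-3)² = 10 − 9 = 1.
Characteristic polynomial: λ² + 7λ + 1 = 0.
Discriminant Δ = (tr M)² − 4·det M = 49 − 4 = 45; √Δ = 6.708204.
λ = (tr M ± √Δ)/2 = (-7 ± 6.708204)/2, giving (tr M − √Δ)/2 = -6.8541 and (tr M + √Δ)/2 = -0.1459.

Eigenvalues sorted in increasing order: [-6.8541, -0.1459].


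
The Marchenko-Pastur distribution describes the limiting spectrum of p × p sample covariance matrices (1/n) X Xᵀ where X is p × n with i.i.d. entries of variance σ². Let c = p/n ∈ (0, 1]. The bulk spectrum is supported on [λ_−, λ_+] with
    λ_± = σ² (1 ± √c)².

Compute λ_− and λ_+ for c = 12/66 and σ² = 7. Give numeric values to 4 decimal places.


c = 12/66 = 0.181818; √c = 0.426401.
λ_− = σ² (1 − √c)² = 7 · (1 − 0.426401)² = 7 · (0.573599)² = 2.303107.
λ_+ = σ² (1 + √c)² = 7 · (1 + 0.426401)² = 7 · (1.426401)² = 14.242347.

Rounded to 4 decimal places: λ_− ≈ 2.3031, λ_+ ≈ 14.2423.


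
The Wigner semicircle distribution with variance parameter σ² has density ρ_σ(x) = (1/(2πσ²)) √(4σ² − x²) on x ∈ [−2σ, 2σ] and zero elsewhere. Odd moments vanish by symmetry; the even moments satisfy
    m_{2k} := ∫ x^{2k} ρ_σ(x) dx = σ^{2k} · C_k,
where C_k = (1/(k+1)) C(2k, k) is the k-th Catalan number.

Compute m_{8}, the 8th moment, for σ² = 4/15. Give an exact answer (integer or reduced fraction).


By the scaled semicircle moment identity, m_{2k} = σ^{2k} · C_k with k = 4.
C_4 = (1/(k+1)) · C(2k, k) = (1/5) · C(8, 4) = (1/5) · 70 = 14.
σ^{2k} = (σ²)^k = (4/15)^4 = 256/50625.

Therefore m_{8} = σ^{8} · C_4 = (256/50625) · 14 = 3584/50625.


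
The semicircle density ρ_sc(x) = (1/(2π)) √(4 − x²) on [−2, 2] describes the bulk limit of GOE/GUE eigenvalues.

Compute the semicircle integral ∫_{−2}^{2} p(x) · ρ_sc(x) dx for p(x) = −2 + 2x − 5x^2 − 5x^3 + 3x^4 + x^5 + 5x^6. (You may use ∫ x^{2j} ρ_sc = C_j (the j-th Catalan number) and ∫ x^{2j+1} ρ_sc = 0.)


Write p(x) = Σ a_i x^i, split into monomials and integrate each against ρ_sc separately.
Using ∫ x^{2j} ρ_sc = C_j = (1/(j+1)) C(2j, j) (Catalan numbers) and ∫ x^{2j+1} ρ_sc = 0 (odd monomials vanish by symmetry):
  i = 0 (even): a_0 · C_{0} = -2 · 1 = -2
  i = 1 (odd): ∫ x^1 ρ_sc = 0 (vanishes)
  i = 2 (even): a_2 · C_{1} = -5 · 1 = -5
  i = 3 (odd): ∫ x^3 ρ_sc = 0 (vanishes)
  i = 4 (even): a_4 · C_{2} = 3 · 2 = 6
  i = 5 (odd): ∫ x^5 ρ_sc = 0 (vanishes)
  i = 6 (even): a_6 · C_{3} = 5 · 5 = 25

Summing the contributions: ∫_{−2}^{2} p(x) ρ_sc(x) dx = (-2) + (-5) + 6 + 25 = 24.


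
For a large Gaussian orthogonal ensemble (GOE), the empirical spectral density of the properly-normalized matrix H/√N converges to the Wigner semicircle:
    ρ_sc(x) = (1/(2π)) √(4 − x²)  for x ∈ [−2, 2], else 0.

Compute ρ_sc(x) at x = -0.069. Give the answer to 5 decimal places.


ρ_sc(x) = (1/(2π)) √(4 − x²). With x = -0.069:
  4 − x² = 4 − (-0.069)² = 4 − 0.004761 = 3.995239.
  √(4 − x²) = 1.998809.
  1/(2π) = 0.159155.
  ρ_sc(-0.069) = 0.159155 · 1.998809 = 0.318120.

Rounded to 5 decimal places: ρ_sc(-0.069) ≈ 0.31812.


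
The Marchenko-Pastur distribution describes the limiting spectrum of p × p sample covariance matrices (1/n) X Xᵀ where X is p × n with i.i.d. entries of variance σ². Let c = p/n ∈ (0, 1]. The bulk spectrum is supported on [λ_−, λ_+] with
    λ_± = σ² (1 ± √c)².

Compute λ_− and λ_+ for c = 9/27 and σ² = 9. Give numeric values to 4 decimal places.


c = 9/27 = 0.333333; √c = 0.577350.
λ_− = σ² (1 − √c)² = 9 · (1 − 0.577350)² = 9 · (0.422650)² = 1.607695.
λ_+ = σ² (1 + √c)² = 9 · (1 + 0.577350)² = 9 · (1.577350)² = 22.392305.

Rounded to 4 decimal places: λ_− ≈ 1.6077, λ_+ ≈ 22.3923.


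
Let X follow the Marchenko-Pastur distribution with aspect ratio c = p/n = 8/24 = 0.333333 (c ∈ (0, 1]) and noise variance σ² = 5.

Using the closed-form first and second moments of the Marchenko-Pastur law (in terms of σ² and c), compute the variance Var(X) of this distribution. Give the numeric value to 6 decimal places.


Recall the MP moments m_1 = E[X] = σ² and m_2 = E[X²] = σ⁴ (1 + c).
m_1 = E[X] = σ² = 5, so m_1² = 25.
m_2 = E[X²] = σ⁴ (1 + c) = 25 · (1 + 0.333333) = 25 · 1.333333 = 33.333333.
(Note m_2 − m_1² simplifies to c · σ⁴ = 0.333333 · 25.)

Var(X) = m_2 − m_1² = 33.333333 − 25 = 8.333333.


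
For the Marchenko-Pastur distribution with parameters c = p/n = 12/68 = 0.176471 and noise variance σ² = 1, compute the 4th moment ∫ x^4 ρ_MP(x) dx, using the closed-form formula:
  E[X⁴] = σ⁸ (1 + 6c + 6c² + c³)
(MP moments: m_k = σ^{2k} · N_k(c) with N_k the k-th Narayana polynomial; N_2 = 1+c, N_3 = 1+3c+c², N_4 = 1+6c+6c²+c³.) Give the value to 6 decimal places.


E[X⁴] = σ⁸ (1 + 6c + 6c² + c³) (fourth MP moment). With σ² = 1 (so σ⁸ = 1) and c = 12/68 = 0.176471: E[X⁴] = 1 · (1 + 6·0.176471 + 6·(0.176471)² + (0.176471)³) = 1 · 2.251170.

So E[X^4] = 2.251170.
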